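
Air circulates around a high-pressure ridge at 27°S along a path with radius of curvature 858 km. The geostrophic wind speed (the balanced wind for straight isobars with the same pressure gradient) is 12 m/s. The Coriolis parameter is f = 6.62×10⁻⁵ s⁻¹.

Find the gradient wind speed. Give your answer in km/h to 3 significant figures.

Around a high, pressure-gradient force acts outward with centrifugal, so Coriolis balances both:
fV = (1/ρ)|∂P/∂n| + V²/R  →  V² − fR·V + fR·V_g = 0
With fR = 6.62×10⁻⁵ × 858×10³ m = 56.8 m/s:
V = [fR − √((fR)² − 4 fR V_g)]/2 = [56.8 − √(56.8² − 4×56.8×12)]/2 = 17.2 m/s
Supergeostrophic (V > V_g = 12 m/s), as expected around a high.
Converting: 17.2 m/s × 3.6 = 62.0 km/h

62.0 km/h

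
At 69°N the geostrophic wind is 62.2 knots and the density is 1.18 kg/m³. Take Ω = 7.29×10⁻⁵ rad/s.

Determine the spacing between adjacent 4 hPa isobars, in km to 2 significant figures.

Coriolis parameter at 69°N:
f = 2Ω sin φ = 2 × 7.29×10⁻⁵ × sin 69° = 1.36×10⁻⁴ s⁻¹
Wind speed in SI: 62.2 knots = 32.0 m/s
Geostrophic balance rearranged: |∂P/∂n| = f ρ V_g
|∂P/∂n| = 1.36×10⁻⁴ × 1.18 × 32.0 = 5.14×10⁻³ Pa/m
Isobar spacing: Δn = ΔP/|∂P/∂n| = 400 Pa / 5.14×10⁻³ Pa/m = 77829 m ≈ 78 km

78 km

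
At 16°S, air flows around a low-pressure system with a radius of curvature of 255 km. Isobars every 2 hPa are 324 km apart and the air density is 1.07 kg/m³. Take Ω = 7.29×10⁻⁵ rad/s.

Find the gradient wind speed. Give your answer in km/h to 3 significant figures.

Coriolis parameter at 16°S:
f = 2Ω sin φ = 2 × 7.29×10⁻⁵ × sin 16° = 4.02×10⁻⁵ s⁻¹
Pressure gradient: |∂P/∂n| = 200 Pa / 324000 m = 6.17×10⁻⁴ Pa/m
Geostrophic speed: V_g = |∂P/∂n|/(fρ) = 6.17×10⁻⁴/(4.02×10⁻⁵ × 1.07) = 14.4 m/s
Around a low, centrifugal force acts outward with Coriolis, so pressure-gradient force balances both:
(1/ρ)|∂P/∂n| = fV + V²/R  →  V² + fR·V − fR·V_g = 0
With fR = 4.02×10⁻⁵ × 255×10³ m = 10.2 m/s:
V = [−fR + √((fR)² + 4 fR V_g)]/2 = [−10.2 + √(10.2² + 4×10.2×14.4)]/2 = 8.04 m/s
Subgeostrophic (V < V_g = 14.4 m/s), as expected around a low.
Converting: 8.04 m/s × 3.6 = 29.0 km/h

29.0 km/h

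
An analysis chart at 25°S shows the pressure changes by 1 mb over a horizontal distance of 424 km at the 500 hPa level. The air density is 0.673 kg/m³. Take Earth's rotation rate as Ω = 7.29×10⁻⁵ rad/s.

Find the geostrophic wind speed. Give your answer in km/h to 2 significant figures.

20 km/h

Coriolis parameter at 25°S:
f = 2Ω sin φ = 2 × 7.29×10⁻⁵ × sin 25° = 6.16×10⁻⁵ s⁻¹
Pressure gradient: |∂P/∂n| = 100 Pa / 424000 m = 2.36×10⁻⁴ Pa/m
Geostrophic balance (pressure-gradient force = Coriolis force):
V_g = (1/(fρ)) |∂P/∂n| = 2.36×10⁻⁴ / (6.16×10⁻⁵ × 0.673) = 5.69 m/s
Converting: 5.69 m/s × 3.6 = 20 km/h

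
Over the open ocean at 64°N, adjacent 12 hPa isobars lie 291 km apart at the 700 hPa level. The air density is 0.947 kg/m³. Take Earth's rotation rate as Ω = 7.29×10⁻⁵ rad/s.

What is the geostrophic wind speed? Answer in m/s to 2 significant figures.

Coriolis parameter at 64°N:
f = 2Ω sin φ = 2 × 7.29×10⁻⁵ × sin 64° = 1.31×10⁻⁴ s⁻¹
Pressure gradient: |∂P/∂n| = 1200 Pa / 291000 m = 4.12×10⁻³ Pa/m
Geostrophic balance (pressure-gradient force = Coriolis force):
V_g = (1/(fρ)) |∂P/∂n| = 4.12×10⁻³ / (1.31×10⁻⁴ × 0.947) = 33.2 m/s

33 m/s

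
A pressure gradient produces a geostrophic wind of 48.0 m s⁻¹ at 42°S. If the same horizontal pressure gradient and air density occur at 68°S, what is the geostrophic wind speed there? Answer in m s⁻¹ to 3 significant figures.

34.6 m s⁻¹

With the same pressure gradient and density, V_g ∝ 1/f ∝ 1/sin φ.
V₂ = V₁ · sin φ₁ / sin φ₂ = 48.0 × sin 42° / sin 68°
V₂ = 48.0 × 0.6691/0.9272 = 34.6 m s⁻¹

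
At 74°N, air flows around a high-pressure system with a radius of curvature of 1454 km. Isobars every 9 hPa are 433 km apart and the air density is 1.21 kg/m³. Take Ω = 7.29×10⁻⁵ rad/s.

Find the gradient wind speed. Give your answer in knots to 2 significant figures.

25 knots

Coriolis parameter at 74°N:
f = 2Ω sin φ = 2 × 7.29×10⁻⁵ × sin 74° = 1.40×10⁻⁴ s⁻¹
Pressure gradient: |∂P/∂n| = 900 Pa / 433000 m = 2.08×10⁻³ Pa/m
Geostrophic speed: V_g = |∂P/∂n|/(fρ) = 2.08×10⁻³/(1.40×10⁻⁴ × 1.21) = 12.3 m/s
Around a high, pressure-gradient force acts outward with centrifugal, so Coriolis balances both:
fV = (1/ρ)|∂P/∂n| + V²/R  →  V² − fR·V + fR·V_g = 0
With fR = 1.40×10⁻⁴ × 1454×10³ m = 204 m/s:
V = [fR − √((fR)² − 4 fR V_g)]/2 = [204 − √(204² − 4×204×12.3)]/2 = 13.1 m/s
Supergeostrophic (V > V_g = 12.3 m/s), as expected around a high.
Converting: 13.1 m/s × 1.944 = 25 knots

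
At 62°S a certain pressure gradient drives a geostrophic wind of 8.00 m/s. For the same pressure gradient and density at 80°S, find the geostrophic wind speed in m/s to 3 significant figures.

With the same pressure gradient and density, V_g ∝ 1/f ∝ 1/sin φ.
V₂ = V₁ · sin φ₁ / sin φ₂ = 8.00 × sin 62° / sin 80°
V₂ = 8.00 × 0.8829/0.9848 = 7.17 m/s

7.17 m/s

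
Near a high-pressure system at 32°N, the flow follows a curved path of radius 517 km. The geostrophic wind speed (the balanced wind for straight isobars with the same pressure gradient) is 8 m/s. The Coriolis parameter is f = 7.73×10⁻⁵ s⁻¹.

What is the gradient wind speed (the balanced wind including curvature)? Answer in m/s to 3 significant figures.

11.1 m/s

Around a high, pressure-gradient force acts outward with centrifugal, so Coriolis balances both:
fV = (1/ρ)|∂P/∂n| + V²/R  →  V² − fR·V + fR·V_g = 0
With fR = 7.73×10⁻⁵ × 517×10³ m = 40.0 m/s:
V = [fR − √((fR)² − 4 fR V_g)]/2 = [40.0 − √(40.0² − 4×40.0×8)]/2 = 11.1 m/s
Supergeostrophic (V > V_g = 8 m/s), as expected around a high.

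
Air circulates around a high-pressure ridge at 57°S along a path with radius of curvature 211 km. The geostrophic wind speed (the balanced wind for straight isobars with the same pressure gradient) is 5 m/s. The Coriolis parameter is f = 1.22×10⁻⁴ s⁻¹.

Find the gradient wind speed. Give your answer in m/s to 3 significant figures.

Around a high, pressure-gradient force acts outward with centrifugal, so Coriolis balances both:
fV = (1/ρ)|∂P/∂n| + V²/R  →  V² − fR·V + fR·V_g = 0
With fR = 1.22×10⁻⁴ × 211×10³ m = 25.7 m/s:
V = [fR − √((fR)² − 4 fR V_g)]/2 = [25.7 − √(25.7² − 4×25.7×5)]/2 = 6.79 m/s
Supergeostrophic (V > V_g = 5 m/s), as expected around a high.

6.79 m/s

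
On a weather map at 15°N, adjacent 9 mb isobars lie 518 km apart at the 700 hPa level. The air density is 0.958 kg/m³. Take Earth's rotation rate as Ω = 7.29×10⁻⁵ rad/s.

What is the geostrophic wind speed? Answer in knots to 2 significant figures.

Coriolis parameter at 15°N:
f = 2Ω sin φ = 2 × 7.29×10⁻⁵ × sin 15° = 3.77×10⁻⁵ s⁻¹
Pressure gradient: |∂P/∂n| = 900 Pa / 518000 m = 1.74×10⁻³ Pa/m
Geostrophic balance (pressure-gradient force = Coriolis force):
V_g = (1/(fρ)) |∂P/∂n| = 1.74×10⁻³ / (3.77×10⁻⁵ × 0.958) = 48.1 m/s
Converting: 48.1 m/s × 1.944 = 93 knots

93 knots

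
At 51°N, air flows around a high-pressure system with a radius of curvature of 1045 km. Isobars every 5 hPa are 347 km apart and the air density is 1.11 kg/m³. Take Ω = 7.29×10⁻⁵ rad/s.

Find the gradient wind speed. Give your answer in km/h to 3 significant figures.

Coriolis parameter at 51°N:
f = 2Ω sin φ = 2 × 7.29×10⁻⁵ × sin 51° = 1.13×10⁻⁴ s⁻¹
Pressure gradient: |∂P/∂n| = 500 Pa / 347000 m = 1.44×10⁻³ Pa/m
Geostrophic speed: V_g = |∂P/∂n|/(fρ) = 1.44×10⁻³/(1.13×10⁻⁴ × 1.11) = 11.5 m/s
Around a high, pressure-gradient force acts outward with centrifugal, so Coriolis balances both:
fV = (1/ρ)|∂P/∂n| + V²/R  →  V² − fR·V + fR·V_g = 0
With fR = 1.13×10⁻⁴ × 1045×10³ m = 118 m/s:
V = [fR − √((fR)² − 4 fR V_g)]/2 = [118 − √(118² − 4×118×11.5)]/2 = 12.9 m/s
Supergeostrophic (V > V_g = 11.5 m/s), as expected around a high.
Converting: 12.9 m/s × 3.6 = 46.3 km/h

46.3 km/h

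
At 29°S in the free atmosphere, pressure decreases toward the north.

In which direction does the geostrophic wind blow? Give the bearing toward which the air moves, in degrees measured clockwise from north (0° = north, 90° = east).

The pressure-gradient force points toward the north (bearing 000°).
Geostrophic balance: in the Southern Hemisphere the Coriolis force deflects motion to the left, so the geostrophic wind blows 90° to the left of the pressure-gradient force (low pressure on the right).
Rotating 000° by 90° counterclockwise gives 270° — the wind blows toward the west.

270°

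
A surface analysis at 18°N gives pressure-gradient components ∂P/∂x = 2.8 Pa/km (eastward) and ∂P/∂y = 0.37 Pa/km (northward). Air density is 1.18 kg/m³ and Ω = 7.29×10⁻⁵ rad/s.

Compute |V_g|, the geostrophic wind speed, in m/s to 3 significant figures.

53.1 m/s

Coriolis parameter at 18°N:
f = 2Ω sin φ = 2 × 7.29×10⁻⁵ × sin 18° = 4.51×10⁻⁵ s⁻¹
Component geostrophic relations (x east, y north):
u_g = −(1/(fρ)) ∂P/∂y,  v_g = (1/(fρ)) ∂P/∂x
u_g = −(0.37×10⁻³)/(4.51×10⁻⁵ × 1.18) = −6.96 m/s;  v_g = (2.8×10⁻³)/(4.51×10⁻⁵ × 1.18) = 52.7 m/s
|V_g| = √(u_g² + v_g²) = 53.1 m/s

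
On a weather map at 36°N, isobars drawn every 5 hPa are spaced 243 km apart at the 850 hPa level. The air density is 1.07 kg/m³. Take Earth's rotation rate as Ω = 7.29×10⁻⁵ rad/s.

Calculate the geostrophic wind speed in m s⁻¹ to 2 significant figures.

Coriolis parameter at 36°N:
f = 2Ω sin φ = 2 × 7.29×10⁻⁵ × sin 36° = 8.57×10⁻⁵ s⁻¹
Pressure gradient: |∂P/∂n| = 500 Pa / 243000 m = 2.06×10⁻³ Pa/m
Geostrophic balance (pressure-gradient force = Coriolis force):
V_g = (1/(fρ)) |∂P/∂n| = 2.06×10⁻³ / (8.57×10⁻⁵ × 1.07) = 22.4 m/s

22 m s⁻¹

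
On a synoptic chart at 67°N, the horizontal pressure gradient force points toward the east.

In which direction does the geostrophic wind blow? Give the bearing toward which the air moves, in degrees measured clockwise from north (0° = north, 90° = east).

The pressure-gradient force points toward the east (bearing 090°).
Geostrophic balance: in the Northern Hemisphere the Coriolis force deflects motion to the right, so the geostrophic wind blows 90° to the right of the pressure-gradient force (low pressure on the left).
Rotating 090° by 90° clockwise gives 180° — the wind blows toward the south.

180°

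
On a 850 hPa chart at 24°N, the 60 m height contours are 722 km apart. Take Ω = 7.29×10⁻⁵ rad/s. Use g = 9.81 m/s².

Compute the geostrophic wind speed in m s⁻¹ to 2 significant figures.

14 m s⁻¹

Coriolis parameter at 24°N:
f = 2Ω sin φ = 2 × 7.29×10⁻⁵ × sin 24° = 5.93×10⁻⁵ s⁻¹
Height gradient: |∂Z/∂n| = 60 m / 722000 m = 8.31×10⁻⁵
On a pressure surface, geostrophic balance gives V_g = (g/f)|∂Z/∂n|:
V_g = 9.81 × 8.31×10⁻⁵ / 5.93×10⁻⁵ = 13.7 m/s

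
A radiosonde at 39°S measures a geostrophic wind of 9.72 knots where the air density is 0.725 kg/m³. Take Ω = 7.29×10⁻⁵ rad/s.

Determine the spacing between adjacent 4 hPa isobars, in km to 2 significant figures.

Coriolis parameter at 39°S:
f = 2Ω sin φ = 2 × 7.29×10⁻⁵ × sin 39° = 9.18×10⁻⁵ s⁻¹
Wind speed in SI: 9.72 knots = 5.00 m/s
Geostrophic balance rearranged: |∂P/∂n| = f ρ V_g
|∂P/∂n| = 9.18×10⁻⁵ × 0.725 × 5.00 = 3.33×10⁻⁴ Pa/m
Isobar spacing: Δn = ΔP/|∂P/∂n| = 400 Pa / 3.33×10⁻⁴ Pa/m = 1202509 m ≈ 1200 km

1200 km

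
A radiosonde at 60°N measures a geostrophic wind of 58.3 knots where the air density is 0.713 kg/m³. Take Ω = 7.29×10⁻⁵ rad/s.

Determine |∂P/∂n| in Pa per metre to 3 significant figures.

Coriolis parameter at 60°N:
f = 2Ω sin φ = 2 × 7.29×10⁻⁵ × sin 60° = 1.26×10⁻⁴ s⁻¹
Wind speed in SI: 58.3 knots = 30.0 m/s
Geostrophic balance rearranged: |∂P/∂n| = f ρ V_g
|∂P/∂n| = 1.26×10⁻⁴ × 0.713 × 30.0 = 2.70×10⁻³ Pa/m

2.70×10⁻³ Pa/m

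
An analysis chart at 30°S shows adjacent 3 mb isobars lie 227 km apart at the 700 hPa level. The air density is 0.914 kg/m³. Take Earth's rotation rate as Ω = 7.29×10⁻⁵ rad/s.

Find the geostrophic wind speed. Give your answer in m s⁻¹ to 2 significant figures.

Coriolis parameter at 30°S:
f = 2Ω sin φ = 2 × 7.29×10⁻⁵ × sin 30° = 7.29×10⁻⁵ s⁻¹
Pressure gradient: |∂P/∂n| = 300 Pa / 227000 m = 1.32×10⁻³ Pa/m
Geostrophic balance (pressure-gradient force = Coriolis force):
V_g = (1/(fρ)) |∂P/∂n| = 1.32×10⁻³ / (7.29×10⁻⁵ × 0.914) = 19.8 m/s

20 m s⁻¹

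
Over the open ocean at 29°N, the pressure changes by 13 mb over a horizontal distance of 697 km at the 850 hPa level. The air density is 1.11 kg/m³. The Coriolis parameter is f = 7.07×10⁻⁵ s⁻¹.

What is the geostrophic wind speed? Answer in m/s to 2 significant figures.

24 m/s

Pressure gradient: |∂P/∂n| = 1300 Pa / 697000 m = 1.87×10⁻³ Pa/m
Geostrophic balance (pressure-gradient force = Coriolis force):
V_g = (1/(fρ)) |∂P/∂n| = 1.87×10⁻³ / (7.07×10⁻⁵ × 1.11) = 23.8 m/s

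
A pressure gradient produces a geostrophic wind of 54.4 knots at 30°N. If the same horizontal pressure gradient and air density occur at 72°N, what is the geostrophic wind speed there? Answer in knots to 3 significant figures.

With the same pressure gradient and density, V_g ∝ 1/f ∝ 1/sin φ.
V₂ = V₁ · sin φ₁ / sin φ₂ = 54.4 × sin 30° / sin 72°
V₂ = 54.4 × 0.5000/0.9511 = 28.6 knots

28.6 knots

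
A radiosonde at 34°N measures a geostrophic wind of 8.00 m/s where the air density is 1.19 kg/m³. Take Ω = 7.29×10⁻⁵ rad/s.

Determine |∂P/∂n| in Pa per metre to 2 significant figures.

7.8×10⁻⁴ Pa/m

Coriolis parameter at 34°N:
f = 2Ω sin φ = 2 × 7.29×10⁻⁵ × sin 34° = 8.15×10⁻⁵ s⁻¹
Geostrophic balance rearranged: |∂P/∂n| = f ρ V_g
|∂P/∂n| = 8.15×10⁻⁵ × 1.19 × 8.00 = 7.76×10⁻⁴ Pa/m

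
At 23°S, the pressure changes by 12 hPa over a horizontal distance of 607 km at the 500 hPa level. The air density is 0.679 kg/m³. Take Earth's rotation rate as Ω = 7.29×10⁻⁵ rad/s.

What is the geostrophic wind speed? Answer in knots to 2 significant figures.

99 knots

Coriolis parameter at 23°S:
f = 2Ω sin φ = 2 × 7.29×10⁻⁵ × sin 23° = 5.70×10⁻⁵ s⁻¹
Pressure gradient: |∂P/∂n| = 1200 Pa / 607000 m = 1.98×10⁻³ Pa/m
Geostrophic balance (pressure-gradient force = Coriolis force):
V_g = (1/(fρ)) |∂P/∂n| = 1.98×10⁻³ / (5.70×10⁻⁵ × 0.679) = 51.1 m/s
Converting: 51.1 m/s × 1.944 = 99 knots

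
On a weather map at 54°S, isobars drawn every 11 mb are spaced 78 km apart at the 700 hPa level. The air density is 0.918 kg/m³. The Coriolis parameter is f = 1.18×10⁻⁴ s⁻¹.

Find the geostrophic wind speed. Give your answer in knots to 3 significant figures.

253 knots

Pressure gradient: |∂P/∂n| = 1100 Pa / 78000 m = 1.41×10⁻² Pa/m
Geostrophic balance (pressure-gradient force = Coriolis force):
V_g = (1/(fρ)) |∂P/∂n| = 1.41×10⁻² / (1.18×10⁻⁴ × 0.918) = 130 m/s
Converting: 130 m/s × 1.944 = 253 knots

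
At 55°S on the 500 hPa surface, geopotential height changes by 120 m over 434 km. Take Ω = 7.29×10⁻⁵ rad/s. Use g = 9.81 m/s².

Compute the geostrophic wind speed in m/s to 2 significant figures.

23 m/s

Coriolis parameter at 55°S:
f = 2Ω sin φ = 2 × 7.29×10⁻⁵ × sin 55° = 1.19×10⁻⁴ s⁻¹
Height gradient: |∂Z/∂n| = 120 m / 434000 m = 2.76×10⁻⁴
On a pressure surface, geostrophic balance gives V_g = (g/f)|∂Z/∂n|:
V_g = 9.81 × 2.76×10⁻⁴ / 1.19×10⁻⁴ = 22.7 m/s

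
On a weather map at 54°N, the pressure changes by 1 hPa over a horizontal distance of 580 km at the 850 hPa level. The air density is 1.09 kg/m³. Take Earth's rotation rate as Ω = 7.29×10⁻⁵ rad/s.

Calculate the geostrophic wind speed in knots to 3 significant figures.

2.61 knots

Coriolis parameter at 54°N:
f = 2Ω sin φ = 2 × 7.29×10⁻⁵ × sin 54° = 1.18×10⁻⁴ s⁻¹
Pressure gradient: |∂P/∂n| = 100 Pa / 580000 m = 1.72×10⁻⁴ Pa/m
Geostrophic balance (pressure-gradient force = Coriolis force):
V_g = (1/(fρ)) |∂P/∂n| = 1.72×10⁻⁴ / (1.18×10⁻⁴ × 1.09) = 1.34 m/s
Converting: 1.34 m/s × 1.944 = 2.61 knots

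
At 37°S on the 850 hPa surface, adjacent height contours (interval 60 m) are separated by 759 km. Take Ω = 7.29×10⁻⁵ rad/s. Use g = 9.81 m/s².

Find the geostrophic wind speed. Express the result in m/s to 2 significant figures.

Coriolis parameter at 37°S:
f = 2Ω sin φ = 2 × 7.29×10⁻⁵ × sin 37° = 8.77×10⁻⁵ s⁻¹
Height gradient: |∂Z/∂n| = 60 m / 759000 m = 7.91×10⁻⁵
On a pressure surface, geostrophic balance gives V_g = (g/f)|∂Z/∂n|:
V_g = 9.81 × 7.91×10⁻⁵ / 8.77×10⁻⁵ = 8.84 m/s

8.8 m/s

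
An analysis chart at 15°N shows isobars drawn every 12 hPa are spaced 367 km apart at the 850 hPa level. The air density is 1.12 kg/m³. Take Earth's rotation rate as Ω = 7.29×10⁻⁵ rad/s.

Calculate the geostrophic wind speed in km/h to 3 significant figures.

279 km/h

Coriolis parameter at 15°N:
f = 2Ω sin φ = 2 × 7.29×10⁻⁵ × sin 15° = 3.77×10⁻⁵ s⁻¹
Pressure gradient: |∂P/∂n| = 1200 Pa / 367000 m = 3.27×10⁻³ Pa/m
Geostrophic balance (pressure-gradient force = Coriolis force):
V_g = (1/(fρ)) |∂P/∂n| = 3.27×10⁻³ / (3.77×10⁻⁵ × 1.12) = 77.4 m/s
Converting: 77.4 m/s × 3.6 = 279 km/h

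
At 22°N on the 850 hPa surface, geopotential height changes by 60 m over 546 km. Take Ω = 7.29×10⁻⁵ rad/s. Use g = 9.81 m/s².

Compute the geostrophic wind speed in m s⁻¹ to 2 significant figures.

Coriolis parameter at 22°N:
f = 2Ω sin φ = 2 × 7.29×10⁻⁵ × sin 22° = 5.46×10⁻⁵ s⁻¹
Height gradient: |∂Z/∂n| = 60 m / 546000 m = 1.10×10⁻⁴
On a pressure surface, geostrophic balance gives V_g = (g/f)|∂Z/∂n|:
V_g = 9.81 × 1.10×10⁻⁴ / 5.46×10⁻⁵ = 19.7 m/s

20 m s⁻¹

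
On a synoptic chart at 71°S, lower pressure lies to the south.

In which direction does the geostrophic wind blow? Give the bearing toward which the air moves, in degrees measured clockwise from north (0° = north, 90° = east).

The pressure-gradient force points toward the south (bearing 180°).
Geostrophic balance: in the Southern Hemisphere the Coriolis force deflects motion to the left, so the geostrophic wind blows 90° to the left of the pressure-gradient force (low pressure on the right).
Rotating 180° by 90° counterclockwise gives 090° — the wind blows toward the east.

090°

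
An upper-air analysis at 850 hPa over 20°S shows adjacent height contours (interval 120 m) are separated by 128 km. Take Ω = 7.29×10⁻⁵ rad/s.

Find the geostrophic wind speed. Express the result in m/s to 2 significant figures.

180 m/s

Coriolis parameter at 20°S:
f = 2Ω sin φ = 2 × 7.29×10⁻⁵ × sin 20° = 4.99×10⁻⁵ s⁻¹
Height gradient: |∂Z/∂n| = 120 m / 128000 m = 9.38×10⁻⁴
On a pressure surface, geostrophic balance gives V_g = (g/f)|∂Z/∂n|:
V_g = 9.81 × 9.38×10⁻⁴ / 4.99×10⁻⁵ = 184 m/s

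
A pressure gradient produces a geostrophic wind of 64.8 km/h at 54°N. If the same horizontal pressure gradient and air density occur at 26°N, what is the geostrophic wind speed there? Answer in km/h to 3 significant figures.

120 km/h

With the same pressure gradient and density, V_g ∝ 1/f ∝ 1/sin φ.
V₂ = V₁ · sin φ₁ / sin φ₂ = 64.8 × sin 54° / sin 26°
V₂ = 64.8 × 0.8090/0.4384 = 120 km/h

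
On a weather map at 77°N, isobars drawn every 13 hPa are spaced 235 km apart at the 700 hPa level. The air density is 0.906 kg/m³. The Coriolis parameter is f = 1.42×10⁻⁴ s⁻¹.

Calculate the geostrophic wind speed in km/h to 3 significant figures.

155 km/h

Pressure gradient: |∂P/∂n| = 1300 Pa / 235000 m = 5.53×10⁻³ Pa/m
Geostrophic balance (pressure-gradient force = Coriolis force):
V_g = (1/(fρ)) |∂P/∂n| = 5.53×10⁻³ / (1.42×10⁻⁴ × 0.906) = 43.0 m/s
Converting: 43.0 m/s × 3.6 = 155 km/h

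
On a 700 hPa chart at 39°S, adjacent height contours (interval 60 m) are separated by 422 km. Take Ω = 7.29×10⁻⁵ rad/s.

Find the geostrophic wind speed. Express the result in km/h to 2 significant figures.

55 km/h

Coriolis parameter at 39°S:
f = 2Ω sin φ = 2 × 7.29×10⁻⁵ × sin 39° = 9.18×10⁻⁵ s⁻¹
Height gradient: |∂Z/∂n| = 60 m / 422000 m = 1.42×10⁻⁴
On a pressure surface, geostrophic balance gives V_g = (g/f)|∂Z/∂n|:
V_g = 9.81 × 1.42×10⁻⁴ / 9.18×10⁻⁵ = 15.2 m/s
Converting: 15.2 m/s × 3.6 = 55 km/h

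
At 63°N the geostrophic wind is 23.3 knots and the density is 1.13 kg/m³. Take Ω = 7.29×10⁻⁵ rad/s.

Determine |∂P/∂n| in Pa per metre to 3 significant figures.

Coriolis parameter at 63°N:
f = 2Ω sin φ = 2 × 7.29×10⁻⁵ × sin 63° = 1.30×10⁻⁴ s⁻¹
Wind speed in SI: 23.3 knots = 12.0 m/s
Geostrophic balance rearranged: |∂P/∂n| = f ρ V_g
|∂P/∂n| = 1.30×10⁻⁴ × 1.13 × 12.0 = 1.76×10⁻³ Pa/m

1.76×10⁻³ Pa/m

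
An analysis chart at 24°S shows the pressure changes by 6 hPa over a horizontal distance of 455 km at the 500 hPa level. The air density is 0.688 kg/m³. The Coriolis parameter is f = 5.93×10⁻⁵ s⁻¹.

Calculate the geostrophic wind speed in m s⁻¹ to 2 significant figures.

Pressure gradient: |∂P/∂n| = 600 Pa / 455000 m = 1.32×10⁻³ Pa/m
Geostrophic balance (pressure-gradient force = Coriolis force):
V_g = (1/(fρ)) |∂P/∂n| = 1.32×10⁻³ / (5.93×10⁻⁵ × 0.688) = 32.3 m/s

32 m s⁻¹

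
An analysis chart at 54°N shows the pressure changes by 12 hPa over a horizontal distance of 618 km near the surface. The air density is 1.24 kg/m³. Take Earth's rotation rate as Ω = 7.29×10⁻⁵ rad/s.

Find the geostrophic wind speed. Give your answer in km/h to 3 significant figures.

Coriolis parameter at 54°N:
f = 2Ω sin φ = 2 × 7.29×10⁻⁵ × sin 54° = 1.18×10⁻⁴ s⁻¹
Pressure gradient: |∂P/∂n| = 1200 Pa / 618000 m = 1.94×10⁻³ Pa/m
Geostrophic balance (pressure-gradient force = Coriolis force):
V_g = (1/(fρ)) |∂P/∂n| = 1.94×10⁻³ / (1.18×10⁻⁴ × 1.24) = 13.3 m/s
Converting: 13.3 m/s × 3.6 = 47.8 km/h

47.8 km/h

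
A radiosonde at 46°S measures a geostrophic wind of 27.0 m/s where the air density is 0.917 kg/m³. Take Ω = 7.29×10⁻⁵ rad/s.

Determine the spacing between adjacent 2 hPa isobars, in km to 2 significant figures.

77 km

Coriolis parameter at 46°S:
f = 2Ω sin φ = 2 × 7.29×10⁻⁵ × sin 46° = 1.05×10⁻⁴ s⁻¹
Geostrophic balance rearranged: |∂P/∂n| = f ρ V_g
|∂P/∂n| = 1.05×10⁻⁴ × 0.917 × 27.0 = 2.60×10⁻³ Pa/m
Isobar spacing: Δn = ΔP/|∂P/∂n| = 200 Pa / 2.60×10⁻³ Pa/m = 77020 m ≈ 77 km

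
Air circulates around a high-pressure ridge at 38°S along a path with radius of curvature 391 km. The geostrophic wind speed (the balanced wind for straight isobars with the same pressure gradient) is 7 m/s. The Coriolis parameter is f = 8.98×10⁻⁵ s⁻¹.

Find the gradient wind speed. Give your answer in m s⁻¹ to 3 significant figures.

9.65 m s⁻¹

Around a high, pressure-gradient force acts outward with centrifugal, so Coriolis balances both:
fV = (1/ρ)|∂P/∂n| + V²/R  →  V² − fR·V + fR·V_g = 0
With fR = 8.98×10⁻⁵ × 391×10³ m = 35.1 m/s:
V = [fR − √((fR)² − 4 fR V_g)]/2 = [35.1 − √(35.1² − 4×35.1×7)]/2 = 9.65 m/s
Supergeostrophic (V > V_g = 7 m/s), as expected around a high.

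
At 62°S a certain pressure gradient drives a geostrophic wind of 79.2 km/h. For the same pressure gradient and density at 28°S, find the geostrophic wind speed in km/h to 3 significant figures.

149 km/h

With the same pressure gradient and density, V_g ∝ 1/f ∝ 1/sin φ.
V₂ = V₁ · sin φ₁ / sin φ₂ = 79.2 × sin 62° / sin 28°
V₂ = 79.2 × 0.8829/0.4695 = 149 km/h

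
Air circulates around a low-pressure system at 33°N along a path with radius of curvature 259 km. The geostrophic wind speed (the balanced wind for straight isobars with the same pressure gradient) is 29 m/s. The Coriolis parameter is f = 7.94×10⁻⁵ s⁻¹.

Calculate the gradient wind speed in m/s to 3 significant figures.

16.2 m/s

Around a low, centrifugal force acts outward with Coriolis, so pressure-gradient force balances both:
(1/ρ)|∂P/∂n| = fV + V²/R  →  V² + fR·V − fR·V_g = 0
With fR = 7.94×10⁻⁵ × 259×10³ m = 20.6 m/s:
V = [−fR + √((fR)² + 4 fR V_g)]/2 = [−20.6 + √(20.6² + 4×20.6×29)]/2 = 16.2 m/s
Subgeostrophic (V < V_g = 29 m/s), as expected around a low.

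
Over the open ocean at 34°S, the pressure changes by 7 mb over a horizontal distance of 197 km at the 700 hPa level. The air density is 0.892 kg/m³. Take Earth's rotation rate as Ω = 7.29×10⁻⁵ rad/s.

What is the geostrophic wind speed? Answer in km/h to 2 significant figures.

180 km/h

Coriolis parameter at 34°S:
f = 2Ω sin φ = 2 × 7.29×10⁻⁵ × sin 34° = 8.15×10⁻⁵ s⁻¹
Pressure gradient: |∂P/∂n| = 700 Pa / 197000 m = 3.55×10⁻³ Pa/m
Geostrophic balance (pressure-gradient force = Coriolis force):
V_g = (1/(fρ)) |∂P/∂n| = 3.55×10⁻³ / (8.15×10⁻⁵ × 0.892) = 48.9 m/s
Converting: 48.9 m/s × 3.6 = 180 km/h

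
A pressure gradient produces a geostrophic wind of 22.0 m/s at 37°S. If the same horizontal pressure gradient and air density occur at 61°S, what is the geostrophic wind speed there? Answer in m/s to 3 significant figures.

15.1 m/s

With the same pressure gradient and density, V_g ∝ 1/f ∝ 1/sin φ.
V₂ = V₁ · sin φ₁ / sin φ₂ = 22.0 × sin 37° / sin 61°
V₂ = 22.0 × 0.6018/0.8746 = 15.1 m/s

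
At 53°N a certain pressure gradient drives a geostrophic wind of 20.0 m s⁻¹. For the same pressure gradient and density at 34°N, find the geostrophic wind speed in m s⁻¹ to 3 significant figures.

28.6 m s⁻¹

With the same pressure gradient and density, V_g ∝ 1/f ∝ 1/sin φ.
V₂ = V₁ · sin φ₁ / sin φ₂ = 20.0 × sin 53° / sin 34°
V₂ = 20.0 × 0.7986/0.5592 = 28.6 m s⁻¹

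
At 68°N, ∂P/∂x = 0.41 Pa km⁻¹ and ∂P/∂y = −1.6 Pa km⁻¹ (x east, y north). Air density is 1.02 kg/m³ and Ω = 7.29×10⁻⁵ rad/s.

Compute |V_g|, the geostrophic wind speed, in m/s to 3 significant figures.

12.0 m/s

Coriolis parameter at 68°N:
f = 2Ω sin φ = 2 × 7.29×10⁻⁵ × sin 68° = 1.35×10⁻⁴ s⁻¹
Component geostrophic relations (x east, y north):
u_g = −(1/(fρ)) ∂P/∂y,  v_g = (1/(fρ)) ∂P/∂x
u_g = −(−1.6×10⁻³)/(1.35×10⁻⁴ × 1.02) = 11.6 m/s;  v_g = (0.41×10⁻³)/(1.35×10⁻⁴ × 1.02) = 2.97 m/s
|V_g| = √(u_g² + v_g²) = 12.0 m/s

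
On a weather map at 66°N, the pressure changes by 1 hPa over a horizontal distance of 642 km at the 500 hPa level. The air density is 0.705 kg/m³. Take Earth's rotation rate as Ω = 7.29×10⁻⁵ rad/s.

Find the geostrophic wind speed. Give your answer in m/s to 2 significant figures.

1.7 m/s

Coriolis parameter at 66°N:
f = 2Ω sin φ = 2 × 7.29×10⁻⁵ × sin 66° = 1.33×10⁻⁴ s⁻¹
Pressure gradient: |∂P/∂n| = 100 Pa / 642000 m = 1.56×10⁻⁴ Pa/m
Geostrophic balance (pressure-gradient force = Coriolis force):
V_g = (1/(fρ)) |∂P/∂n| = 1.56×10⁻⁴ / (1.33×10⁻⁴ × 0.705) = 1.66 m/s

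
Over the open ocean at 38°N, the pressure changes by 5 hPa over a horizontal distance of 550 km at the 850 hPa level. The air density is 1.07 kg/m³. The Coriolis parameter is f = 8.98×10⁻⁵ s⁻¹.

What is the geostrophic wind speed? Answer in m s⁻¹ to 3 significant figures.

Pressure gradient: |∂P/∂n| = 500 Pa / 550000 m = 9.09×10⁻⁴ Pa/m
Geostrophic balance (pressure-gradient force = Coriolis force):
V_g = (1/(fρ)) |∂P/∂n| = 9.09×10⁻⁴ / (8.98×10⁻⁵ × 1.07) = 9.46 m/s

9.46 m s⁻¹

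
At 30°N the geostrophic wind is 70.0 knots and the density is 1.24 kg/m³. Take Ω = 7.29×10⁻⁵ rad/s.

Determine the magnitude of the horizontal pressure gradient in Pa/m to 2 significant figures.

Coriolis parameter at 30°N:
f = 2Ω sin φ = 2 × 7.29×10⁻⁵ × sin 30° = 7.29×10⁻⁵ s⁻¹
Wind speed in SI: 70.0 knots = 36.0 m/s
Geostrophic balance rearranged: |∂P/∂n| = f ρ V_g
|∂P/∂n| = 7.29×10⁻⁵ × 1.24 × 36.0 = 3.26×10⁻³ Pa/m

3.3×10⁻³ Pa/m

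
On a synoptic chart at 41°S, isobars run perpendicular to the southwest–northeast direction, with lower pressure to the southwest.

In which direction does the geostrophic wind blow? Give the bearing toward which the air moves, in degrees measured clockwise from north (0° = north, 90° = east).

The pressure-gradient force points toward the southwest (bearing 225°).
Geostrophic balance: in the Southern Hemisphere the Coriolis force deflects motion to the left, so the geostrophic wind blows 90° to the left of the pressure-gradient force (low pressure on the right).
Rotating 225° by 90° counterclockwise gives 135° — the wind blows toward the southeast.

135°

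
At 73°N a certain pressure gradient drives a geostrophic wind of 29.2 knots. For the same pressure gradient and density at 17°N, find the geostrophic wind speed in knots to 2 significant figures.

96 knots

With the same pressure gradient and density, V_g ∝ 1/f ∝ 1/sin φ.
V₂ = V₁ · sin φ₁ / sin φ₂ = 29.2 × sin 73° / sin 17°
V₂ = 29.2 × 0.9563/0.2924 = 96 knots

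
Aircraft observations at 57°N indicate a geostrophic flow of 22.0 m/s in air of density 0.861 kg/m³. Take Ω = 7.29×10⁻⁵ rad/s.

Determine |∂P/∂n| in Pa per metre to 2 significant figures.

Coriolis parameter at 57°N:
f = 2Ω sin φ = 2 × 7.29×10⁻⁵ × sin 57° = 1.22×10⁻⁴ s⁻¹
Geostrophic balance rearranged: |∂P/∂n| = f ρ V_g
|∂P/∂n| = 1.22×10⁻⁴ × 0.861 × 22.0 = 2.32×10⁻³ Pa/m

2.3×10⁻³ Pa/m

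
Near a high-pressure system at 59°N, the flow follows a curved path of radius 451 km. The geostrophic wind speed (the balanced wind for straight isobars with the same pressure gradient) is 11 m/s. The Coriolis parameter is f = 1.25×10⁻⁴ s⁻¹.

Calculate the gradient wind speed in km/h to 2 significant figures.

54 km/h

Around a high, pressure-gradient force acts outward with centrifugal, so Coriolis balances both:
fV = (1/ρ)|∂P/∂n| + V²/R  →  V² − fR·V + fR·V_g = 0
With fR = 1.25×10⁻⁴ × 451×10³ m = 56.4 m/s:
V = [fR − √((fR)² − 4 fR V_g)]/2 = [56.4 − √(56.4² − 4×56.4×11)]/2 = 15 m/s
Supergeostrophic (V > V_g = 11 m/s), as expected around a high.
Converting: 15 m/s × 3.6 = 54 km/h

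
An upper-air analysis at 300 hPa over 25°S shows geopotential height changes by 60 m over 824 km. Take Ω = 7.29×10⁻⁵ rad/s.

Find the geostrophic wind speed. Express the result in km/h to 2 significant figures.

42 km/h

Coriolis parameter at 25°S:
f = 2Ω sin φ = 2 × 7.29×10⁻⁵ × sin 25° = 6.16×10⁻⁵ s⁻¹
Height gradient: |∂Z/∂n| = 60 m / 824000 m = 7.28×10⁻⁵
On a pressure surface, geostrophic balance gives V_g = (g/f)|∂Z/∂n|:
V_g = 9.81 × 7.28×10⁻⁵ / 6.16×10⁻⁵ = 11.6 m/s
Converting: 11.6 m/s × 3.6 = 42 km/h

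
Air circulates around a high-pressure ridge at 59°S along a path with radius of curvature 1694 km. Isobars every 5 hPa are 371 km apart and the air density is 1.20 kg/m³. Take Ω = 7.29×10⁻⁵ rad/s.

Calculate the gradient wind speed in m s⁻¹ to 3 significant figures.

9.40 m s⁻¹

Coriolis parameter at 59°S:
f = 2Ω sin φ = 2 × 7.29×10⁻⁵ × sin 59° = 1.25×10⁻⁴ s⁻¹
Pressure gradient: |∂P/∂n| = 500 Pa / 371000 m = 1.35×10⁻³ Pa/m
Geostrophic speed: V_g = |∂P/∂n|/(fρ) = 1.35×10⁻³/(1.25×10⁻⁴ × 1.20) = 8.99 m/s
Around a high, pressure-gradient force acts outward with centrifugal, so Coriolis balances both:
fV = (1/ρ)|∂P/∂n| + V²/R  →  V² − fR·V + fR·V_g = 0
With fR = 1.25×10⁻⁴ × 1694×10³ m = 212 m/s:
V = [fR − √((fR)² − 4 fR V_g)]/2 = [212 − √(212² − 4×212×8.99)]/2 = 9.4 m/s
Supergeostrophic (V > V_g = 8.99 m/s), as expected around a high.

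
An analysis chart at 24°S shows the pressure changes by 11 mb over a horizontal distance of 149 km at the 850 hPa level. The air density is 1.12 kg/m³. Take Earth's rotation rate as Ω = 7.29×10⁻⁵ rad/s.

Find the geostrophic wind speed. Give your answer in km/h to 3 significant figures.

Coriolis parameter at 24°S:
f = 2Ω sin φ = 2 × 7.29×10⁻⁵ × sin 24° = 5.93×10⁻⁵ s⁻¹
Pressure gradient: |∂P/∂n| = 1100 Pa / 149000 m = 7.38×10⁻³ Pa/m
Geostrophic balance (pressure-gradient force = Coriolis force):
V_g = (1/(fρ)) |∂P/∂n| = 7.38×10⁻³ / (5.93×10⁻⁵ × 1.12) = 111 m/s
Converting: 111 m/s × 3.6 = 400 km/h

400 km/h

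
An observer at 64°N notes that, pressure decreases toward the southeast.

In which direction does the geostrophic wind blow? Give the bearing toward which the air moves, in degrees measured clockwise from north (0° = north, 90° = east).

The pressure-gradient force points toward the southeast (bearing 135°).
Geostrophic balance: in the Northern Hemisphere the Coriolis force deflects motion to the right, so the geostrophic wind blows 90° to the right of the pressure-gradient force (low pressure on the left).
Rotating 135° by 90° clockwise gives 225° — the wind blows toward the southwest.

225°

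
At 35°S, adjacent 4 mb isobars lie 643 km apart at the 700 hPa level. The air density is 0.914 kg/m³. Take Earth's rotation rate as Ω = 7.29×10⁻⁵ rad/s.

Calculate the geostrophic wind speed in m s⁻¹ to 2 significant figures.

Coriolis parameter at 35°S:
f = 2Ω sin φ = 2 × 7.29×10⁻⁵ × sin 35° = 8.36×10⁻⁵ s⁻¹
Pressure gradient: |∂P/∂n| = 400 Pa / 643000 m = 6.22×10⁻⁴ Pa/m
Geostrophic balance (pressure-gradient force = Coriolis force):
V_g = (1/(fρ)) |∂P/∂n| = 6.22×10⁻⁴ / (8.36×10⁻⁵ × 0.914) = 8.14 m/s

8.1 m s⁻¹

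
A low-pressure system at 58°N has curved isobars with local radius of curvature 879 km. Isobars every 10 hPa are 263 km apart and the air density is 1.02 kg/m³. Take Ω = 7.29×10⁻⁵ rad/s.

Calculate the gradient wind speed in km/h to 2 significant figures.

Coriolis parameter at 58°N:
f = 2Ω sin φ = 2 × 7.29×10⁻⁵ × sin 58° = 1.24×10⁻⁴ s⁻¹
Pressure gradient: |∂P/∂n| = 1000 Pa / 263000 m = 3.80×10⁻³ Pa/m
Geostrophic speed: V_g = |∂P/∂n|/(fρ) = 3.80×10⁻³/(1.24×10⁻⁴ × 1.02) = 30.1 m/s
Around a low, centrifugal force acts outward with Coriolis, so pressure-gradient force balances both:
(1/ρ)|∂P/∂n| = fV + V²/R  →  V² + fR·V − fR·V_g = 0
With fR = 1.24×10⁻⁴ × 879×10³ m = 109 m/s:
V = [−fR + √((fR)² + 4 fR V_g)]/2 = [−109 + √(109² + 4×109×30.1)]/2 = 24.6 m/s
Subgeostrophic (V < V_g = 30.1 m/s), as expected around a low.
Converting: 24.6 m/s × 3.6 = 89 km/h

89 km/h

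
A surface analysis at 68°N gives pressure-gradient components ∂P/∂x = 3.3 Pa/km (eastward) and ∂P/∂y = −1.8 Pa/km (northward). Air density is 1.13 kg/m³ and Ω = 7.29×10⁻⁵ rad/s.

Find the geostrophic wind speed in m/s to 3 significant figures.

Coriolis parameter at 68°N:
f = 2Ω sin φ = 2 × 7.29×10⁻⁵ × sin 68° = 1.35×10⁻⁴ s⁻¹
Component geostrophic relations (x east, y north):
u_g = −(1/(fρ)) ∂P/∂y,  v_g = (1/(fρ)) ∂P/∂x
u_g = −(−1.8×10⁻³)/(1.35×10⁻⁴ × 1.13) = 11.8 m/s;  v_g = (3.3×10⁻³)/(1.35×10⁻⁴ × 1.13) = 21.6 m/s
|V_g| = √(u_g² + v_g²) = 24.6 m/s

24.6 m/s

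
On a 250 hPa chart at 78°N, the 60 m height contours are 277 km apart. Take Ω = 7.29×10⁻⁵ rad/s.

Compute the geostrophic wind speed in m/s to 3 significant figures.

14.9 m/s

Coriolis parameter at 78°N:
f = 2Ω sin φ = 2 × 7.29×10⁻⁵ × sin 78° = 1.43×10⁻⁴ s⁻¹
Height gradient: |∂Z/∂n| = 60 m / 277000 m = 2.17×10⁻⁴
On a pressure surface, geostrophic balance gives V_g = (g/f)|∂Z/∂n|:
V_g = 9.81 × 2.17×10⁻⁴ / 1.43×10⁻⁴ = 14.9 m/s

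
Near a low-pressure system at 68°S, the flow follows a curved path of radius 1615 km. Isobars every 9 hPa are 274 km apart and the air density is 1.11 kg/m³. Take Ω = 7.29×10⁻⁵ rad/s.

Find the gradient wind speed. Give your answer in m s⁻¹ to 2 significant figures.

Coriolis parameter at 68°S:
f = 2Ω sin φ = 2 × 7.29×10⁻⁵ × sin 68° = 1.35×10⁻⁴ s⁻¹
Pressure gradient: |∂P/∂n| = 900 Pa / 274000 m = 3.28×10⁻³ Pa/m
Geostrophic speed: V_g = |∂P/∂n|/(fρ) = 3.28×10⁻³/(1.35×10⁻⁴ × 1.11) = 21.9 m/s
Around a low, centrifugal force acts outward with Coriolis, so pressure-gradient force balances both:
(1/ρ)|∂P/∂n| = fV + V²/R  →  V² + fR·V − fR·V_g = 0
With fR = 1.35×10⁻⁴ × 1615×10³ m = 218 m/s:
V = [−fR + √((fR)² + 4 fR V_g)]/2 = [−218 + √(218² + 4×218×21.9)]/2 = 20 m/s
Subgeostrophic (V < V_g = 21.9 m/s), as expected around a low.

20 m s⁻¹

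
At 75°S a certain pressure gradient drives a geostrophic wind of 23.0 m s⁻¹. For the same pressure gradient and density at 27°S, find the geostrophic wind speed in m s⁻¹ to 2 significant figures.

49 m s⁻¹

With the same pressure gradient and density, V_g ∝ 1/f ∝ 1/sin φ.
V₂ = V₁ · sin φ₁ / sin φ₂ = 23.0 × sin 75° / sin 27°
V₂ = 23.0 × 0.9659/0.4540 = 49 m s⁻¹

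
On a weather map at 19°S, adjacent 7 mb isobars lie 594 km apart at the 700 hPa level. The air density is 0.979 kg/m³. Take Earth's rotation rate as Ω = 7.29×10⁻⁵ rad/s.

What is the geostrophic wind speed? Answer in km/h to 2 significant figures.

91 km/h

Coriolis parameter at 19°S:
f = 2Ω sin φ = 2 × 7.29×10⁻⁵ × sin 19° = 4.75×10⁻⁵ s⁻¹
Pressure gradient: |∂P/∂n| = 700 Pa / 594000 m = 1.18×10⁻³ Pa/m
Geostrophic balance (pressure-gradient force = Coriolis force):
V_g = (1/(fρ)) |∂P/∂n| = 1.18×10⁻³ / (4.75×10⁻⁵ × 0.979) = 25.4 m/s
Converting: 25.4 m/s × 3.6 = 91 km/h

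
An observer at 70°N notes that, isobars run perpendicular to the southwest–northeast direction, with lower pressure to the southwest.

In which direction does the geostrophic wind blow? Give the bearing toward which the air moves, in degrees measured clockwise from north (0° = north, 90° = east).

The pressure-gradient force points toward the southwest (bearing 225°).
Geostrophic balance: in the Northern Hemisphere the Coriolis force deflects motion to the right, so the geostrophic wind blows 90° to the right of the pressure-gradient force (low pressure on the left).
Rotating 225° by 90° clockwise gives 315° — the wind blows toward the northwest.

315°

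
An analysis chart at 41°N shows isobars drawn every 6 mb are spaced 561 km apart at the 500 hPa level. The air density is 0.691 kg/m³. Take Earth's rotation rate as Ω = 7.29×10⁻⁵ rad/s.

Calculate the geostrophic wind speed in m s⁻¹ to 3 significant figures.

Coriolis parameter at 41°N:
f = 2Ω sin φ = 2 × 7.29×10⁻⁵ × sin 41° = 9.57×10⁻⁵ s⁻¹
Pressure gradient: |∂P/∂n| = 600 Pa / 561000 m = 1.07×10⁻³ Pa/m
Geostrophic balance (pressure-gradient force = Coriolis force):
V_g = (1/(fρ)) |∂P/∂n| = 1.07×10⁻³ / (9.57×10⁻⁵ × 0.691) = 16.2 m/s

16.2 m s⁻¹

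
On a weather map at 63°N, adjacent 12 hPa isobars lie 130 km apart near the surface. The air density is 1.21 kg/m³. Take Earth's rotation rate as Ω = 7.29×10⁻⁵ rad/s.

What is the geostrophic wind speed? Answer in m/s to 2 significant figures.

59 m/s

Coriolis parameter at 63°N:
f = 2Ω sin φ = 2 × 7.29×10⁻⁵ × sin 63° = 1.30×10⁻⁴ s⁻¹
Pressure gradient: |∂P/∂n| = 1200 Pa / 130000 m = 9.23×10⁻³ Pa/m
Geostrophic balance (pressure-gradient force = Coriolis force):
V_g = (1/(fρ)) |∂P/∂n| = 9.23×10⁻³ / (1.30×10⁻⁴ × 1.21) = 58.7 m/s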